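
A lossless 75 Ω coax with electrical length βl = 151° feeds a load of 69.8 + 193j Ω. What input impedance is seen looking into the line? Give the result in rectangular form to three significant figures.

Z_in ≈ 14.8 + j65.6 Ω

tan(βl) = tan(151°) = -0.554
Z_in = Z_0·(Z_L + jZ_0·tanβl)/(Z_0 + jZ_L·tanβl)
     = 75·(69.8 + j151)/(182 − j38.7)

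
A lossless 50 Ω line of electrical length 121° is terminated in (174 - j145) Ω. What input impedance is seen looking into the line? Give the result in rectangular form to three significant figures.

Z_in ≈ 13.6 + j39 Ω

tan(βl) = tan(121°) = -1.66
Z_in = Z_0·(Z_L + jZ_0·tanβl)/(Z_0 + jZ_L·tanβl)
     = 50·(174 − j228)/(-191 − j290)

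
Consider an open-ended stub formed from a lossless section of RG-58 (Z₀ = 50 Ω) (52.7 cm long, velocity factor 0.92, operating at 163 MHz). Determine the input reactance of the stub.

λ = v/f = 0.92·c / 163 MHz = 1.69 m
βl = 2π·l/λ = 2π × 0.311 = 112°
tan(βl) = -2.47
For an open-ended stub, Z_in = −jZ_0·cot(βl) = −jZ_0/tan(βl)

X_in ≈ 20.2 Ω (inductive)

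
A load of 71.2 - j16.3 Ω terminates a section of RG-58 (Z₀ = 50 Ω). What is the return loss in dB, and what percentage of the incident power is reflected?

RL ≈ 13.2 dB; 4.78% of incident power reflected

Γ = (21.2 − j16.3)/(121.2 − j16.3), |Γ| = 0.219
RL = −20·log₁₀(0.219) = 13.2 dB
P_refl/P_inc = |Γ|² = 0.0478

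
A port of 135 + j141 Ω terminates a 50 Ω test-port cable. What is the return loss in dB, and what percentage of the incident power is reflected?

RL ≈ 3 dB; 50.1% of incident power reflected

Γ = (85 + j141)/(185 + j141), |Γ| = 0.708
RL = −20·log₁₀(0.708) = 3 dB
P_refl/P_inc = |Γ|² = 0.501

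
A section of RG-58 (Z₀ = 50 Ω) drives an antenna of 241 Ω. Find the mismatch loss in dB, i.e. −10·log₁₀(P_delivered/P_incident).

Γ = (241 − 50)/(241 + 50) = 0.656
|Γ|² = 0.431, so P_del/P_inc = 1 − |Γ|² = 0.569
ML = −10·log₁₀(1 − |Γ|²)

mismatch loss ≈ 2.45 dB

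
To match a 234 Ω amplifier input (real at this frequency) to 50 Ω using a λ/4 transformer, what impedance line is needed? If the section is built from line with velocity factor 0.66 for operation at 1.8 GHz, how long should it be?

Z_qwt ≈ 108 Ω; length ≈ 2.75 cm

Z_qwt = √(Z_0·R_L) = √(50 × 234) = √11700
λ = 0.66·c/f = 0.11 m, so l = λ/4 = 0.0275 m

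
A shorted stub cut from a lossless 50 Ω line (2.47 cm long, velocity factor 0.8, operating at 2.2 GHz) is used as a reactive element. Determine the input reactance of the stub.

λ = v/f = 0.8·c / 2.2 GHz = 0.109 m
βl = 2π·l/λ = 2π × 0.226 = 81.5°
tan(βl) = 6.7
For a shorted stub, Z_in = jZ_0·tan(βl)

X_in ≈ 335 Ω (inductive)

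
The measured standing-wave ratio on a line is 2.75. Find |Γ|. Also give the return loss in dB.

|Γ| = (S − 1)/(S + 1) = (2.75 − 1)/(2.75 + 1) = 1.75/3.75
RL = −20·log₁₀|Γ| = −20·log₁₀(0.467)

|Γ| ≈ 0.467; return loss ≈ 6.62 dB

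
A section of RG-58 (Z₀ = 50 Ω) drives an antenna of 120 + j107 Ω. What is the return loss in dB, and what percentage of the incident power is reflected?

RL ≈ 3.92 dB; 40.5% of incident power reflected

Γ = (70 + j107)/(170 + j107), |Γ| = 0.637
RL = −20·log₁₀(0.637) = 3.92 dB
P_refl/P_inc = |Γ|² = 0.405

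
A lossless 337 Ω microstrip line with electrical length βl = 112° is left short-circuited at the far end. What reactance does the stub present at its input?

tan(βl) = -2.48
For a short-circuited stub, Z_in = jZ_0·tan(βl)

X_in ≈ -834 Ω (capacitive)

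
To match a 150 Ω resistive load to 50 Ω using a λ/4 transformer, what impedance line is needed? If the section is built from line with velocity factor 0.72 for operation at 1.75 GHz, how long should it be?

Z_qwt ≈ 86.6 Ω; length ≈ 3.09 cm

Z_qwt = √(Z_0·R_L) = √(50 × 150) = √7500
λ = 0.72·c/f = 0.123 m, so l = λ/4 = 0.0309 m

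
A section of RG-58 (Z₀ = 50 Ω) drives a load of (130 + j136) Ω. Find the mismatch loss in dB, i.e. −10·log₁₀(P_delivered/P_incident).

Γ = (80 + j136)/(180 + j136), |Γ| = 0.699
|Γ|² = 0.489, so P_del/P_inc = 1 − |Γ|² = 0.511
ML = −10·log₁₀(1 − |Γ|²)

mismatch loss ≈ 2.92 dB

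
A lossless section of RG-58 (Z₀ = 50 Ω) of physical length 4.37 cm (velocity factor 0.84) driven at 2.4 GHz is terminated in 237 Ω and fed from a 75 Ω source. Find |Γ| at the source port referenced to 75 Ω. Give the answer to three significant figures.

λ = v/f = 0.84·c / 2.4 GHz = 0.105 m
βl = 2π·l/λ = 2π × 0.416 = 150°
tan(βl) = -0.581
Z_in = Z_0·(Z_L + jZ_0·tanβl)/(Z_0 + jZ_L·tanβl) = 36.9 + j72.6 Ω
Γ_s = (Z_in − Z_s)/(Z_in + Z_s) = (-38.1 + j72.6)/(112 + j72.6), |Γ_s| = 0.615

|Γ| ≈ 0.615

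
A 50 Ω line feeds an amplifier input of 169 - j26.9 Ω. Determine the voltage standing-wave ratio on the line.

VSWR ≈ 3.47

Γ = (Z_L − Z_0)/(Z_L + Z_0) = (119 − j26.9)/(219 − j26.9)
|Γ| = 122/221 = 0.553
VSWR = (1 + |Γ|)/(1 − |Γ|) = 1.55/0.447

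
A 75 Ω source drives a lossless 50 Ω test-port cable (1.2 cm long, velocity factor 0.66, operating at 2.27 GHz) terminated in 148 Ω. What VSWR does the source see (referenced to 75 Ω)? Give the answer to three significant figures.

λ = v/f = 0.66·c / 2.27 GHz = 0.0872 m
βl = 2π·l/λ = 2π × 0.138 = 49.5°
tan(βl) = 1.17
Z_in = Z_0·(Z_L + jZ_0·tanβl)/(Z_0 + jZ_L·tanβl) = 27 − j34.9 Ω
Γ_s = (Z_in − Z_s)/(Z_in + Z_s) = (-48 − j34.9)/(102 − j34.9), |Γ_s| = 0.551
VSWR = (1 + |Γ_s|)/(1 − |Γ_s|)

VSWR ≈ 3.46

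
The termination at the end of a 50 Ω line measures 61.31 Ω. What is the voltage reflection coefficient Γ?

Γ = 0.102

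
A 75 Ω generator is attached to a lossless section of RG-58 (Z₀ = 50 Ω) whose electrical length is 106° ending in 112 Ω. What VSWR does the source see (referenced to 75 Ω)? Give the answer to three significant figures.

tan(βl) = -3.49
Z_in = Z_0·(Z_L + jZ_0·tanβl)/(Z_0 + jZ_L·tanβl) = 23.8 + j11.3 Ω
Γ_s = (Z_in − Z_s)/(Z_in + Z_s) = (-51.2 + j11.3)/(98.8 + j11.3), |Γ_s| = 0.528
VSWR = (1 + |Γ_s|)/(1 − |Γ_s|)

VSWR ≈ 3.23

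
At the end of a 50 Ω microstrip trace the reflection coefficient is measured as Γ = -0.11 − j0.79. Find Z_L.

Z_L ≈ 9.8 − j42.6 Ω

Z_L = Z_0·(1 + Γ)/(1 − Γ) = 50·(0.89 − j0.79)/(1.11 + j0.79)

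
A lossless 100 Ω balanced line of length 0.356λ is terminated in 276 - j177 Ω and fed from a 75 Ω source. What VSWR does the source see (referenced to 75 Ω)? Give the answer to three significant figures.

VSWR ≈ 4.32

βl = 2π × 0.356 = 128°
tan(βl) = -1.27
Z_in = Z_0·(Z_L + jZ_0·tanβl)/(Z_0 + jZ_L·tanβl) = 52 + j97.1 Ω
Γ_s = (Z_in − Z_s)/(Z_in + Z_s) = (-23 + j97.1)/(127 + j97.1), |Γ_s| = 0.624
VSWR = (1 + |Γ_s|)/(1 − |Γ_s|)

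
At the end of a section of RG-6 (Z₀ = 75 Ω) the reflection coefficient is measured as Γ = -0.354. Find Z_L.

Z_L = Z_0·(1 + Γ)/(1 − Γ) = 75·(0.646)/(1.35)

Z_L ≈ 35.8 Ω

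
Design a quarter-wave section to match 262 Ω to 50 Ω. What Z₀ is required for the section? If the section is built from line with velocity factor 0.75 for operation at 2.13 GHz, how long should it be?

Z_qwt ≈ 114 Ω; length ≈ 2.64 cm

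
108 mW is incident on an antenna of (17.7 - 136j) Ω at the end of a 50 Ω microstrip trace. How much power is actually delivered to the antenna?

P_delivered ≈ 16.6 mW

|Γ| = |(-32.3 − j136)/(67.7 − j136)| = 0.92
|Γ|² = 0.847
P_refl = |Γ|²·P_inc = 91.4 mW, P_del = (1 − |Γ|²)·P_inc = 16.6 mW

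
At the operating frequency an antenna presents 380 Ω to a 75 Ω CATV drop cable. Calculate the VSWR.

VSWR ≈ 5.07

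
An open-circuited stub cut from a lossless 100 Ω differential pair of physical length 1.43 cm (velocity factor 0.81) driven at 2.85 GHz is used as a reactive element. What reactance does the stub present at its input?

X_in ≈ -56.9 Ω (capacitive)

λ = v/f = 0.81·c / 2.85 GHz = 0.0853 m
βl = 2π·l/λ = 2π × 0.168 = 60.4°
tan(βl) = 1.76
For an open-circuited stub, Z_in = −jZ_0·cot(βl) = −jZ_0/tan(βl)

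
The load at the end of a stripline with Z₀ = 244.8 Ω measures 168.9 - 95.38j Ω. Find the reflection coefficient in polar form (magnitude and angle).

Γ = (Z_L − Z_0)/(Z_L + Z_0) = (-75.9 − j95.38)/(413.7 − j95.38)
|Γ| = 122/425 = 0.287

Γ ≈ 0.287 ∠ -116°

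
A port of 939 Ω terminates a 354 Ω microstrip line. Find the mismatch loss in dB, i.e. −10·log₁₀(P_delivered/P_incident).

mismatch loss ≈ 0.995 dB

Γ = (939 − 354)/(939 + 354) = 0.452
|Γ|² = 0.205, so P_del/P_inc = 1 − |Γ|² = 0.795
ML = −10·log₁₀(1 − |Γ|²)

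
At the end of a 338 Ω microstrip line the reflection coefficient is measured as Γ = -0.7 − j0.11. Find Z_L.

Z_L ≈ 58 − j25.6 Ω

Z_L = Z_0·(1 + Γ)/(1 − Γ) = 338·(0.3 − j0.11)/(1.7 + j0.11)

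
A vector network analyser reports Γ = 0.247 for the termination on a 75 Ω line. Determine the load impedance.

Z_L ≈ 124 Ω

Z_L = Z_0·(1 + Γ)/(1 − Γ) = 75·(1.25)/(0.753)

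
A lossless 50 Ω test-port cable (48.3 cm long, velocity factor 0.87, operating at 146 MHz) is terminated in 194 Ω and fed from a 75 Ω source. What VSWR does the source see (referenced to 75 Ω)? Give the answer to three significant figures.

VSWR ≈ 5.77

λ = v/f = 0.87·c / 146 MHz = 1.79 m
βl = 2π·l/λ = 2π × 0.27 = 97.3°
tan(βl) = -7.84
Z_in = Z_0·(Z_L + jZ_0·tanβl)/(Z_0 + jZ_L·tanβl) = 13.1 + j5.95 Ω
Γ_s = (Z_in − Z_s)/(Z_in + Z_s) = (-61.9 + j5.95)/(88.1 + j5.95), |Γ_s| = 0.705
VSWR = (1 + |Γ_s|)/(1 − |Γ_s|)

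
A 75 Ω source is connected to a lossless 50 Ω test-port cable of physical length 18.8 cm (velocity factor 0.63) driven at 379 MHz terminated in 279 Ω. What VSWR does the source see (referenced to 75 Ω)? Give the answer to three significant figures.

λ = v/f = 0.63·c / 379 MHz = 0.499 m
βl = 2π·l/λ = 2π × 0.377 = 136°
tan(βl) = -0.975
Z_in = Z_0·(Z_L + jZ_0·tanβl)/(Z_0 + jZ_L·tanβl) = 17.8 + j48 Ω
Γ_s = (Z_in − Z_s)/(Z_in + Z_s) = (-57.2 + j48)/(92.8 + j48), |Γ_s| = 0.715
VSWR = (1 + |Γ_s|)/(1 − |Γ_s|)

VSWR ≈ 6.02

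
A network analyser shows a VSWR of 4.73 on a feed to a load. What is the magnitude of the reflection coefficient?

|Γ| ≈ 0.651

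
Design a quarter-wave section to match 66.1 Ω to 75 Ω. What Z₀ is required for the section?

Z_qwt ≈ 70.4 Ω

Z_qwt = √(Z_0·R_L) = √(75 × 66.1) = √4958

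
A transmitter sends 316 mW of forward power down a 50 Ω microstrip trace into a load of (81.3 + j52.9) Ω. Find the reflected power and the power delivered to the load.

|Γ| = |(31.3 + j52.9)/(131.3 + j52.9)| = 0.434
|Γ|² = 0.189
P_refl = |Γ|²·P_inc = 59.6 mW, P_del = (1 − |Γ|²)·P_inc = 256 mW

P_reflected ≈ 59.6 mW; P_delivered ≈ 256 mW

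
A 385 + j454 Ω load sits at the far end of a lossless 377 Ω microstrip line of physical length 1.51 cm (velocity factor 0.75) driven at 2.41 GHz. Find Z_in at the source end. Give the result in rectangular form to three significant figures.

λ = v/f = 0.75·c / 2.41 GHz = 0.0934 m
βl = 2π·l/λ = 2π × 0.162 = 58.2°
tan(βl) = tan(58.2°) = 1.61
Z_in = Z_0·(Z_L + jZ_0·tanβl)/(Z_0 + jZ_L·tanβl)
     = 377·(385 + j1060)/(-356 + j622)

Z_in ≈ 385 − j454 Ω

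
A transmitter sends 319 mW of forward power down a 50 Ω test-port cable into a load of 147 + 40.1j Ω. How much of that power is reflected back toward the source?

P_reflected ≈ 87 mW

|Γ| = |(97 + j40.1)/(197 + j40.1)| = 0.522
|Γ|² = 0.273
P_refl = |Γ|²·P_inc = 87 mW, P_del = (1 − |Γ|²)·P_inc = 232 mW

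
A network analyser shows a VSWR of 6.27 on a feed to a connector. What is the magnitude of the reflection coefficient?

|Γ| ≈ 0.725

|Γ| = (S − 1)/(S + 1) = (6.27 − 1)/(6.27 + 1) = 5.27/7.27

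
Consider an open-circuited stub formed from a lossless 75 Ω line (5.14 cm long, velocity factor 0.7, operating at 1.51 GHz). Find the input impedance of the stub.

Z_in ≈ +j70.1 Ω

λ = v/f = 0.7·c / 1.51 GHz = 0.139 m
βl = 2π·l/λ = 2π × 0.37 = 133°
tan(βl) = -1.07
For an open-circuited stub, Z_in = −jZ_0·cot(βl) = −jZ_0/tan(βl)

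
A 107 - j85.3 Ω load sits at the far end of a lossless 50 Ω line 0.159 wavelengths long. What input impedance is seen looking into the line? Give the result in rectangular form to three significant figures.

Z_in ≈ 15 − j15.7 Ω

βl = 2π × 0.159 = 57.2°
tan(βl) = tan(57.2°) = 1.55
Z_in = Z_0·(Z_L + jZ_0·tanβl)/(Z_0 + jZ_L·tanβl)
     = 50·(107 − j7.6)/(183 + j166)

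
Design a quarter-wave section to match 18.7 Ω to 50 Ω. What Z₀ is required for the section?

Z_qwt ≈ 30.6 Ω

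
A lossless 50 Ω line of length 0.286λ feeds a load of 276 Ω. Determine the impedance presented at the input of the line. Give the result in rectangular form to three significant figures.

βl = 2π × 0.286 = 103°
tan(βl) = tan(103°) = -4.35
Z_in = Z_0·(Z_L + jZ_0·tanβl)/(Z_0 + jZ_L·tanβl)
     = 50·(276 − j217)/(50 − j1200)

Z_in ≈ 9.52 + j11.1 Ω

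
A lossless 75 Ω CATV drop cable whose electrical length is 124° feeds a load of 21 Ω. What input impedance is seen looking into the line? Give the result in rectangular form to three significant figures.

Z_in ≈ 57.3 − j87.4 Ω

tan(βl) = tan(124°) = -1.48
Z_in = Z_0·(Z_L + jZ_0·tanβl)/(Z_0 + jZ_L·tanβl)
     = 75·(21 − j111)/(75 − j31.1)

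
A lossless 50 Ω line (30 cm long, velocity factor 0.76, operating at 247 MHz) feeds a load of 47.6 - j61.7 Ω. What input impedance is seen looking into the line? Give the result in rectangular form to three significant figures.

Z_in ≈ 41.9 + j57.4 Ω

λ = v/f = 0.76·c / 247 MHz = 0.923 m
βl = 2π·l/λ = 2π × 0.325 = 117°
tan(βl) = tan(117°) = -1.96
Z_in = Z_0·(Z_L + jZ_0·tanβl)/(Z_0 + jZ_L·tanβl)
     = 50·(47.6 − j160)/(-71.1 − j93.4)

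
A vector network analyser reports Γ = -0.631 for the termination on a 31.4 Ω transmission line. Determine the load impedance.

Z_L = Z_0·(1 + Γ)/(1 − Γ) = 31.4·(0.369)/(1.63)

Z_L ≈ 7.1 Ω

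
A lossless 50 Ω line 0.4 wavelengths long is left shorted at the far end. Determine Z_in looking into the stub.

Z_in ≈ −j36.3 Ω

βl = 2π × 0.4 = 144°
tan(βl) = -0.727
For a shorted stub, Z_in = jZ_0·tan(βl)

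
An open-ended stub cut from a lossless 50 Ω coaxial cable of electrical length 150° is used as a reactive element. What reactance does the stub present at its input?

tan(βl) = -0.577
For an open-ended stub, Z_in = −jZ_0·cot(βl) = −jZ_0/tan(βl)

X_in ≈ 86.6 Ω (inductive)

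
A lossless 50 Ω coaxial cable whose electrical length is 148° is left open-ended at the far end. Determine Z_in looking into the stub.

Z_in ≈ +j80 Ω

tan(βl) = -0.625
For an open-ended stub, Z_in = −jZ_0·cot(βl) = −jZ_0/tan(βl)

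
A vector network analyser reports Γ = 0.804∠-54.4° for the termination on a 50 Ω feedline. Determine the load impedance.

Z_L ≈ 24.9 − j92 Ω

Z_L = Z_0·(1 + Γ)/(1 − Γ) = 50·(1.47 − j0.654)/(0.532 + j0.654)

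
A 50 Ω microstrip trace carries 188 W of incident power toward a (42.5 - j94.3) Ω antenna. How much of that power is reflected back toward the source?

|Γ| = |(-7.5 − j94.3)/(92.5 − j94.3)| = 0.716
|Γ|² = 0.513
P_refl = |Γ|²·P_inc = 96.4 W, P_del = (1 − |Γ|²)·P_inc = 91.6 W

P_reflected ≈ 96.4 W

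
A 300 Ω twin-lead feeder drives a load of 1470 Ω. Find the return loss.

RL ≈ 3.6 dB

Γ = (1470 − 300)/(1470 + 300) = 0.661
RL = −20·log₁₀|Γ| = −20·log₁₀(0.661)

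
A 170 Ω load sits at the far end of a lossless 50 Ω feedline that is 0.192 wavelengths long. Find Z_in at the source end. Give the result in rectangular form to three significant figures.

βl = 2π × 0.192 = 69.1°
tan(βl) = tan(69.1°) = 2.62
Z_in = Z_0·(Z_L + jZ_0·tanβl)/(Z_0 + jZ_L·tanβl)
     = 50·(170 + j131)/(50 + j446)

Z_in ≈ 16.6 − j17.2 Ω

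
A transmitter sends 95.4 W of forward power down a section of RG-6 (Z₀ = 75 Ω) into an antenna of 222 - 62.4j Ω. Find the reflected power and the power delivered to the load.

|Γ| = |(147 − j62.4)/(297 − j62.4)| = 0.526
|Γ|² = 0.277
P_refl = |Γ|²·P_inc = 26.4 W, P_del = (1 − |Γ|²)·P_inc = 69 W

P_reflected ≈ 26.4 W; P_delivered ≈ 69 W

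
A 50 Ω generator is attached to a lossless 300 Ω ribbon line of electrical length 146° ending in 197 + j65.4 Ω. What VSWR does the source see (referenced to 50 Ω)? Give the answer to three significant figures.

VSWR ≈ 4.03

tan(βl) = -0.675
Z_in = Z_0·(Z_L + jZ_0·tanβl)/(Z_0 + jZ_L·tanβl) = 190 − j46.2 Ω
Γ_s = (Z_in − Z_s)/(Z_in + Z_s) = (140 − j46.2)/(240 − j46.2), |Γ_s| = 0.603
VSWR = (1 + |Γ_s|)/(1 − |Γ_s|)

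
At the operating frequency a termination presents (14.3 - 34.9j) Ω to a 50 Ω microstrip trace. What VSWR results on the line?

VSWR ≈ 5.3

Γ = (Z_L − Z_0)/(Z_L + Z_0) = (-35.7 − j34.9)/(64.3 − j34.9)
|Γ| = 49.9/73.2 = 0.682
VSWR = (1 + |Γ|)/(1 − |Γ|) = 1.68/0.318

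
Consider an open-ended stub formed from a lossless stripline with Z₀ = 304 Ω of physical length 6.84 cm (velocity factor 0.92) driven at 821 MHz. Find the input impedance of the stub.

λ = v/f = 0.92·c / 821 MHz = 0.336 m
βl = 2π·l/λ = 2π × 0.203 = 73.2°
tan(βl) = 3.32
For an open-ended stub, Z_in = −jZ_0·cot(βl) = −jZ_0/tan(βl)

Z_in ≈ −j91.5 Ω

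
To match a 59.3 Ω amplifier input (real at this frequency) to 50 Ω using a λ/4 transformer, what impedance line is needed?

Z_qwt ≈ 54.5 Ω

Z_qwt = √(Z_0·R_L) = √(50 × 59.3) = √2965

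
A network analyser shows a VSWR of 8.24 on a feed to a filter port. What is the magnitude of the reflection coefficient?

|Γ| = (S − 1)/(S + 1) = (8.24 − 1)/(8.24 + 1) = 7.24/9.24

|Γ| ≈ 0.784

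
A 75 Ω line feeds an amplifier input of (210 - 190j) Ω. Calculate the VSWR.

Γ = (Z_L − Z_0)/(Z_L + Z_0) = (135 − j190)/(285 − j190)
|Γ| = 233/343 = 0.68
VSWR = (1 + |Γ|)/(1 − |Γ|) = 1.68/0.32

VSWR ≈ 5.26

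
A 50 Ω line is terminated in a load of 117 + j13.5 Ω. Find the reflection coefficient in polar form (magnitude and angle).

Γ ≈ 0.408 ∠ 6.77°

Γ = (Z_L − Z_0)/(Z_L + Z_0) = (67 + j13.5)/(167 + j13.5)
|Γ| = 68.3/168 = 0.408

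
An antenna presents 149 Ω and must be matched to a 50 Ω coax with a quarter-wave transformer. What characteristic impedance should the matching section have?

Z_qwt = √(Z_0·R_L) = √(50 × 149) = √7450

Z_qwt ≈ 86.3 Ω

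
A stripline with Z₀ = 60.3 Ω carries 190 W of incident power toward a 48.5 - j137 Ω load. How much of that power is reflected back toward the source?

P_reflected ≈ 117 W

|Γ| = |(-11.8 − j137)/(108.8 − j137)| = 0.786
|Γ|² = 0.618
P_refl = |Γ|²·P_inc = 117 W, P_del = (1 − |Γ|²)·P_inc = 72.6 W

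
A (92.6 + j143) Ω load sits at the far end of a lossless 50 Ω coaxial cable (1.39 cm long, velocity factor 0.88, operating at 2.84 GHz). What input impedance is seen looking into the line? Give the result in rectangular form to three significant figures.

λ = v/f = 0.88·c / 2.84 GHz = 0.093 m
βl = 2π·l/λ = 2π × 0.15 = 53.8°
tan(βl) = tan(53.8°) = 1.37
Z_in = Z_0·(Z_L + jZ_0·tanβl)/(Z_0 + jZ_L·tanβl)
     = 50·(92.6 + j211)/(-146 + j127)

Z_in ≈ 17.8 − j57.1 Ω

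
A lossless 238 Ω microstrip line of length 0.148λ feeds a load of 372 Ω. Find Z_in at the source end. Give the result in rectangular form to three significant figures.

βl = 2π × 0.148 = 53.3°
tan(βl) = tan(53.3°) = 1.34
Z_in = Z_0·(Z_L + jZ_0·tanβl)/(Z_0 + jZ_L·tanβl)
     = 238·(372 + j319)/(238 + j499)

Z_in ≈ 193 − j85.4 Ω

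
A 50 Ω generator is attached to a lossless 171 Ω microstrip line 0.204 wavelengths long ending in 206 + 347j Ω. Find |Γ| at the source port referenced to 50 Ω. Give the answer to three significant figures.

|Γ| ≈ 0.775

βl = 2π × 0.204 = 73.4°
tan(βl) = 3.36
Z_in = Z_0·(Z_L + jZ_0·tanβl)/(Z_0 + jZ_L·tanβl) = 50.4 − j123 Ω
Γ_s = (Z_in − Z_s)/(Z_in + Z_s) = (0.378 − j123)/(100 − j123), |Γ_s| = 0.775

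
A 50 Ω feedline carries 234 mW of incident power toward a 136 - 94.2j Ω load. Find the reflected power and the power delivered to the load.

P_reflected ≈ 87.6 mW; P_delivered ≈ 146 mW

|Γ| = |(86 − j94.2)/(186 − j94.2)| = 0.612
|Γ|² = 0.374
P_refl = |Γ|²·P_inc = 87.6 mW, P_del = (1 − |Γ|²)·P_inc = 146 mW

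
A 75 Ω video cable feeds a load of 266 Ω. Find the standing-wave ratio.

VSWR ≈ 3.55

For a purely resistive load, VSWR = R_L/Z_0 or Z_0/R_L (whichever > 1) = 266/75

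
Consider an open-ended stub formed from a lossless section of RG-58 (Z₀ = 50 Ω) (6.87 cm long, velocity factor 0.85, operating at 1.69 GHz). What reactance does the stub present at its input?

X_in ≈ 173 Ω (inductive)

λ = v/f = 0.85·c / 1.69 GHz = 0.151 m
βl = 2π·l/λ = 2π × 0.455 = 164°
tan(βl) = -0.288
For an open-ended stub, Z_in = −jZ_0·cot(βl) = −jZ_0/tan(βl)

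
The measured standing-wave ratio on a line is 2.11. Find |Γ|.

|Γ| ≈ 0.357

|Γ| = (S − 1)/(S + 1) = (2.11 − 1)/(2.11 + 1) = 1.11/3.11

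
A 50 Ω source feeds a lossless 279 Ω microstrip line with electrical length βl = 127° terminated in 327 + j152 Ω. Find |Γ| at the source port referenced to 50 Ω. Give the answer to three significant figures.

|Γ| ≈ 0.549

tan(βl) = -1.33
Z_in = Z_0·(Z_L + jZ_0·tanβl)/(Z_0 + jZ_L·tanβl) = 168 + j24.6 Ω
Γ_s = (Z_in − Z_s)/(Z_in + Z_s) = (118 + j24.6)/(218 + j24.6), |Γ_s| = 0.549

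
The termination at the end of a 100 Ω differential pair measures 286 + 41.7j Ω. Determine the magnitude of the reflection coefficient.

Γ = (Z_L − Z_0)/(Z_L + Z_0) = (186 + j41.7)/(386 + j41.7)
|Γ| = 191/388

|Γ| ≈ 0.491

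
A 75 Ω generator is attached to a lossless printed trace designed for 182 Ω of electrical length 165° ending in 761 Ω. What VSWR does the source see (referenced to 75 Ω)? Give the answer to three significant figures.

tan(βl) = -0.268
Z_in = Z_0·(Z_L + jZ_0·tanβl)/(Z_0 + jZ_L·tanβl) = 362 + j356 Ω
Γ_s = (Z_in − Z_s)/(Z_in + Z_s) = (287 + j356)/(437 + j356), |Γ_s| = 0.811
VSWR = (1 + |Γ_s|)/(1 − |Γ_s|)

VSWR ≈ 9.61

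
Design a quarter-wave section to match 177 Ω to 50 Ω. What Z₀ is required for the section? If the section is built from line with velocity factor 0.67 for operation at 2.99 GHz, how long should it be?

Z_qwt ≈ 94.1 Ω; length ≈ 1.68 cm

Z_qwt = √(Z_0·R_L) = √(50 × 177) = √8850
λ = 0.67·c/f = 0.0672 m, so l = λ/4 = 0.0168 m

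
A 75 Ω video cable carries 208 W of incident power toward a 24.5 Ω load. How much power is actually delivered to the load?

P_delivered ≈ 154 W

Γ = (24.5 − 75)/(24.5 + 75) = -0.508
|Γ|² = 0.258
P_refl = |Γ|²·P_inc = 53.6 W, P_del = (1 − |Γ|²)·P_inc = 154 W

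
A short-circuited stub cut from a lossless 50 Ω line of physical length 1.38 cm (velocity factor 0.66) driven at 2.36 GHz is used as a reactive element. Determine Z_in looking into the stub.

Z_in ≈ +j83.9 Ω

λ = v/f = 0.66·c / 2.36 GHz = 0.0839 m
βl = 2π·l/λ = 2π × 0.164 = 59.2°
tan(βl) = 1.68
For a short-circuited stub, Z_in = jZ_0·tan(βl)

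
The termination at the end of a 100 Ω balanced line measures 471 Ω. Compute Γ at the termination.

Γ = 0.65

Γ = (Z_L − Z_0)/(Z_L + Z_0) = (471 − 100)/(471 + 100) = 371/571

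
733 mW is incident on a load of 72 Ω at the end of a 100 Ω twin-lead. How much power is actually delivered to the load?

P_delivered ≈ 714 mW

Γ = (72 − 100)/(72 + 100) = -0.163
|Γ|² = 0.0265
P_refl = |Γ|²·P_inc = 19.4 mW, P_del = (1 − |Γ|²)·P_inc = 714 mW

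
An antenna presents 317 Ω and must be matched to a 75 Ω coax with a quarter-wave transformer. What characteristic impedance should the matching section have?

Z_qwt = √(Z_0·R_L) = √(75 × 317) = √23780

Z_qwt ≈ 154 Ω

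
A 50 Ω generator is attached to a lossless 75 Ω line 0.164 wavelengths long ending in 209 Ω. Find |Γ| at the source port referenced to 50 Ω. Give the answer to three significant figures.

βl = 2π × 0.164 = 59°
tan(βl) = 1.67
Z_in = Z_0·(Z_L + jZ_0·tanβl)/(Z_0 + jZ_L·tanβl) = 35 − j37.5 Ω
Γ_s = (Z_in − Z_s)/(Z_in + Z_s) = (-15 − j37.5)/(85 − j37.5), |Γ_s| = 0.435

|Γ| ≈ 0.435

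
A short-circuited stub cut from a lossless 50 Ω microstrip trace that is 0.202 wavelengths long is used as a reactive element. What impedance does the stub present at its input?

Z_in ≈ +j161 Ω

βl = 2π × 0.202 = 72.7°
tan(βl) = 3.21
For a short-circuited stub, Z_in = jZ_0·tan(βl)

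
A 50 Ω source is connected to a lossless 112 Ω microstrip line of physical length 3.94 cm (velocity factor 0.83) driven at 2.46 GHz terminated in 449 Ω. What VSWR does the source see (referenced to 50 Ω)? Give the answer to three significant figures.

VSWR ≈ 6.16

λ = v/f = 0.83·c / 2.46 GHz = 0.101 m
βl = 2π·l/λ = 2π × 0.389 = 140°
tan(βl) = -0.835
Z_in = Z_0·(Z_L + jZ_0·tanβl)/(Z_0 + jZ_L·tanβl) = 62.4 + j115 Ω
Γ_s = (Z_in − Z_s)/(Z_in + Z_s) = (12.4 + j115)/(112 + j115), |Γ_s| = 0.721
VSWR = (1 + |Γ_s|)/(1 − |Γ_s|)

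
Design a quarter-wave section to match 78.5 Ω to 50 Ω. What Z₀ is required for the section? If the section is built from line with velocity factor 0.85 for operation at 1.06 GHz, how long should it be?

Z_qwt = √(Z_0·R_L) = √(50 × 78.5) = √3925
λ = 0.85·c/f = 0.241 m, so l = λ/4 = 0.0601 m

Z_qwt ≈ 62.6 Ω; length ≈ 6.01 cm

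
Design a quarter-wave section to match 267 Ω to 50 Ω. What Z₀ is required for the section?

Z_qwt ≈ 116 Ω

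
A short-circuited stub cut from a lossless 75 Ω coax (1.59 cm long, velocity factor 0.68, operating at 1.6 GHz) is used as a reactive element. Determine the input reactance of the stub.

X_in ≈ 74.7 Ω (inductive)

λ = v/f = 0.68·c / 1.6 GHz = 0.128 m
βl = 2π·l/λ = 2π × 0.125 = 44.9°
tan(βl) = 0.996
For a short-circuited stub, Z_in = jZ_0·tan(βl)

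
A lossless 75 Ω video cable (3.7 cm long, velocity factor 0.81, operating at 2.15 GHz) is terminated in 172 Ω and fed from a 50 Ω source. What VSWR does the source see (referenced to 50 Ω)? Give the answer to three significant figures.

VSWR ≈ 2.03

λ = v/f = 0.81·c / 2.15 GHz = 0.113 m
βl = 2π·l/λ = 2π × 0.327 = 118°
tan(βl) = -1.89
Z_in = Z_0·(Z_L + jZ_0·tanβl)/(Z_0 + jZ_L·tanβl) = 39.7 + j30.5 Ω
Γ_s = (Z_in − Z_s)/(Z_in + Z_s) = (-10.3 + j30.5)/(89.7 + j30.5), |Γ_s| = 0.339
VSWR = (1 + |Γ_s|)/(1 − |Γ_s|)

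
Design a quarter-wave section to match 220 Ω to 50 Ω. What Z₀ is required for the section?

Z_qwt = √(Z_0·R_L) = √(50 × 220) = √11000

Z_qwt ≈ 105 Ω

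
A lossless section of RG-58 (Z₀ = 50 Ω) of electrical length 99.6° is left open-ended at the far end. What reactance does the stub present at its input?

tan(βl) = -5.91
For an open-ended stub, Z_in = −jZ_0·cot(βl) = −jZ_0/tan(βl)

X_in ≈ 8.46 Ω (inductive)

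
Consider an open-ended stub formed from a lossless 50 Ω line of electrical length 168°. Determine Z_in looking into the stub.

tan(βl) = -0.213
For an open-ended stub, Z_in = −jZ_0·cot(βl) = −jZ_0/tan(βl)

Z_in ≈ +j235 Ω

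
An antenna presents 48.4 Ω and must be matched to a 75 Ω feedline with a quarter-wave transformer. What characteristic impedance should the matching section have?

Z_qwt ≈ 60.2 Ω

Z_qwt = √(Z_0·R_L) = √(75 × 48.4) = √3630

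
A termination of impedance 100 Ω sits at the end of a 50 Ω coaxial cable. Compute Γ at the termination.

Γ = 0.333

Γ = (Z_L − Z_0)/(Z_L + Z_0) = (100 − 50)/(100 + 50) = 50/150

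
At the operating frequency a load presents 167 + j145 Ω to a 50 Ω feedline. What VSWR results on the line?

VSWR ≈ 5.99

Γ = (Z_L − Z_0)/(Z_L + Z_0) = (117 + j145)/(217 + j145)
|Γ| = 186/261 = 0.714
VSWR = (1 + |Γ|)/(1 − |Γ|) = 1.71/0.286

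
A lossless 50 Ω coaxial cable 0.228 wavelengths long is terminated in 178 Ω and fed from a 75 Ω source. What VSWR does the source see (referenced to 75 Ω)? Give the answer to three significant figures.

βl = 2π × 0.228 = 82.1°
tan(βl) = 7.19
Z_in = Z_0·(Z_L + jZ_0·tanβl)/(Z_0 + jZ_L·tanβl) = 14.3 − j6.4 Ω
Γ_s = (Z_in − Z_s)/(Z_in + Z_s) = (-60.7 − j6.4)/(89.3 − j6.4), |Γ_s| = 0.682
VSWR = (1 + |Γ_s|)/(1 − |Γ_s|)

VSWR ≈ 5.29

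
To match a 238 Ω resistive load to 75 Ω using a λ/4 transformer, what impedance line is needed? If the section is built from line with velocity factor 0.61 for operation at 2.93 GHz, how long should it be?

Z_qwt = √(Z_0·R_L) = √(75 × 238) = √17850
λ = 0.61·c/f = 0.0625 m, so l = λ/4 = 0.0156 m

Z_qwt ≈ 134 Ω; length ≈ 1.56 cm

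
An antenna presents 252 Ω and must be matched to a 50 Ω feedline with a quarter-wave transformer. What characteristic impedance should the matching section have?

Z_qwt = √(Z_0·R_L) = √(50 × 252) = √12600

Z_qwt ≈ 112 Ω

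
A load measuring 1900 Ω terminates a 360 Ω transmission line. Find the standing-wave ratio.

Γ = (1900 − 360)/(1900 + 360) = 0.681
VSWR = (1 + 0.681)/(1 − 0.681)

VSWR ≈ 5.28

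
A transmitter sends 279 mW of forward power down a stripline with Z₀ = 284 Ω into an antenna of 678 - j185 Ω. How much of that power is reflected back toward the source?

|Γ| = |(394 − j185)/(962 − j185)| = 0.444
|Γ|² = 0.197
P_refl = |Γ|²·P_inc = 55.1 mW, P_del = (1 − |Γ|²)·P_inc = 224 mW

P_reflected ≈ 55.1 mW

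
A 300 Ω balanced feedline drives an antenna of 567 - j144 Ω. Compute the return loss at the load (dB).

Γ = (267 − j144)/(867 − j144), |Γ| = 0.345
RL = −20·log₁₀|Γ| = −20·log₁₀(0.345)

RL ≈ 9.24 dB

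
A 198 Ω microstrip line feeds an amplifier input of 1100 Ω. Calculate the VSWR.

For a purely resistive load, VSWR = R_L/Z_0 or Z_0/R_L (whichever > 1) = 1100/198

VSWR ≈ 5.56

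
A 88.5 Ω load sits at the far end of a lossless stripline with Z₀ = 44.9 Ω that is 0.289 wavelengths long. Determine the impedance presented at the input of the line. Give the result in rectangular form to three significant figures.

βl = 2π × 0.289 = 104°
tan(βl) = tan(104°) = -4
Z_in = Z_0·(Z_L + jZ_0·tanβl)/(Z_0 + jZ_L·tanβl)
     = 44.9·(88.5 − j180)/(44.9 − j354)

Z_in ≈ 23.8 + j8.21 Ω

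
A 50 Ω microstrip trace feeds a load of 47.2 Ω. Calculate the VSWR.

VSWR ≈ 1.06

Γ = (47.2 − 50)/(47.2 + 50) = -0.0288
VSWR = (1 + 0.0288)/(1 − 0.0288)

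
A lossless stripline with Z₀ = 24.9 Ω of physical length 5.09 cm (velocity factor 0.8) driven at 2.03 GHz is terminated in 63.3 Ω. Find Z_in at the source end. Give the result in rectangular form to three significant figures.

λ = v/f = 0.8·c / 2.03 GHz = 0.118 m
βl = 2π·l/λ = 2π × 0.431 = 155°
tan(βl) = tan(155°) = -0.467
Z_in = Z_0·(Z_L + jZ_0·tanβl)/(Z_0 + jZ_L·tanβl)
     = 24.9·(63.3 − j11.6)/(24.9 − j29.5)

Z_in ≈ 32 + j26.4 Ω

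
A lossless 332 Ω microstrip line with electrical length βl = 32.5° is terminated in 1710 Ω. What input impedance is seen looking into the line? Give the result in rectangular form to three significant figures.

Z_in ≈ 204 − j459 Ω

tan(βl) = tan(32.5°) = 0.637
Z_in = Z_0·(Z_L + jZ_0·tanβl)/(Z_0 + jZ_L·tanβl)
     = 332·(1710 + j212)/(332 + j1090)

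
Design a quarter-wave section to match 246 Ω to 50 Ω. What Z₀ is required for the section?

Z_qwt = √(Z_0·R_L) = √(50 × 246) = √12300

Z_qwt ≈ 111 Ω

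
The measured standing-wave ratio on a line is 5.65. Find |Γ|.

|Γ| ≈ 0.699

|Γ| = (S − 1)/(S + 1) = (5.65 − 1)/(5.65 + 1) = 4.65/6.65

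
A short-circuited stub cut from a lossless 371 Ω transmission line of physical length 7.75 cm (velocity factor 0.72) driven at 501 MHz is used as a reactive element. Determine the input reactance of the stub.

λ = v/f = 0.72·c / 501 MHz = 0.431 m
βl = 2π·l/λ = 2π × 0.18 = 64.7°
tan(βl) = 2.12
For a short-circuited stub, Z_in = jZ_0·tan(βl)

X_in ≈ 785 Ω (inductive)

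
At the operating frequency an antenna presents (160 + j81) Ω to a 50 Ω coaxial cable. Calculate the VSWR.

VSWR ≈ 4.09

Γ = (Z_L − Z_0)/(Z_L + Z_0) = (110 + j81)/(210 + j81)
|Γ| = 137/225 = 0.607
VSWR = (1 + |Γ|)/(1 − |Γ|) = 1.61/0.393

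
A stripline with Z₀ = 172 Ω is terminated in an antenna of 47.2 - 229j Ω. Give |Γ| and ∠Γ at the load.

Γ ≈ 0.823 ∠ -72.3°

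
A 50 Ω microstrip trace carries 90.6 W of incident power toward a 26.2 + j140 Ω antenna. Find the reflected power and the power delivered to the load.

P_reflected ≈ 71.9 W; P_delivered ≈ 18.7 W

|Γ| = |(-23.8 + j140)/(76.2 + j140)| = 0.891
|Γ|² = 0.794
P_refl = |Γ|²·P_inc = 71.9 W, P_del = (1 − |Γ|²)·P_inc = 18.7 W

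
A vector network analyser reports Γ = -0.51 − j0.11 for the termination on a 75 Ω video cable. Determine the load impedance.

Z_L = Z_0·(1 + Γ)/(1 − Γ) = 75·(0.49 − j0.11)/(1.51 + j0.11)

Z_L ≈ 23.8 − j7.2 Ω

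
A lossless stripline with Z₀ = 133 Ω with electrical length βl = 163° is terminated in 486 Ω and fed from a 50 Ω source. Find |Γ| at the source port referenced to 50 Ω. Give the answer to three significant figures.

tan(βl) = -0.306
Z_in = Z_0·(Z_L + jZ_0·tanβl)/(Z_0 + jZ_L·tanβl) = 236 + j223 Ω
Γ_s = (Z_in − Z_s)/(Z_in + Z_s) = (186 + j223)/(286 + j223), |Γ_s| = 0.801

|Γ| ≈ 0.801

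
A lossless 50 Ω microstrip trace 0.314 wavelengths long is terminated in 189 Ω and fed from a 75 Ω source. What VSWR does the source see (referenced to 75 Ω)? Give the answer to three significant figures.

βl = 2π × 0.314 = 113°
tan(βl) = -2.35
Z_in = Z_0·(Z_L + jZ_0·tanβl)/(Z_0 + jZ_L·tanβl) = 15.4 + j19.5 Ω
Γ_s = (Z_in − Z_s)/(Z_in + Z_s) = (-59.6 + j19.5)/(90.4 + j19.5), |Γ_s| = 0.678
VSWR = (1 + |Γ_s|)/(1 − |Γ_s|)

VSWR ≈ 5.21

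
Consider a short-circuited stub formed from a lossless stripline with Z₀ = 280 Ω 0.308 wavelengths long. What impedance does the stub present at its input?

βl = 2π × 0.308 = 111°
tan(βl) = -2.62
For a short-circuited stub, Z_in = jZ_0·tan(βl)

Z_in ≈ −j734 Ω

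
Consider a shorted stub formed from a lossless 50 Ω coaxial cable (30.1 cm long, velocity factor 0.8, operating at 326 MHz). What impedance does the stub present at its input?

λ = v/f = 0.8·c / 326 MHz = 0.736 m
βl = 2π·l/λ = 2π × 0.409 = 147°
tan(βl) = -0.645
For a shorted stub, Z_in = jZ_0·tan(βl)

Z_in ≈ −j32.2 Ω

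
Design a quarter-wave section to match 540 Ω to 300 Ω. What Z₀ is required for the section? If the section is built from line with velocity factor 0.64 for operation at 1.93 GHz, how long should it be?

Z_qwt ≈ 402 Ω; length ≈ 2.49 cm

Z_qwt = √(Z_0·R_L) = √(300 × 540) = √162000
λ = 0.64·c/f = 0.0995 m, so l = λ/4 = 0.0249 m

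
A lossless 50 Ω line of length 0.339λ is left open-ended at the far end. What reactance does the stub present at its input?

βl = 2π × 0.339 = 122°
tan(βl) = -1.6
For an open-ended stub, Z_in = −jZ_0·cot(βl) = −jZ_0/tan(βl)

X_in ≈ 31.3 Ω (inductive)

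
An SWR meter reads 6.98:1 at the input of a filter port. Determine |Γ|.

|Γ| = (S − 1)/(S + 1) = (6.98 − 1)/(6.98 + 1) = 5.98/7.98

|Γ| ≈ 0.749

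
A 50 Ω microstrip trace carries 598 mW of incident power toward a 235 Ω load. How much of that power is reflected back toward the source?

P_reflected ≈ 252 mW

Γ = (235 − 50)/(235 + 50) = 0.649
|Γ|² = 0.421
P_refl = |Γ|²·P_inc = 252 mW, P_del = (1 − |Γ|²)·P_inc = 346 mW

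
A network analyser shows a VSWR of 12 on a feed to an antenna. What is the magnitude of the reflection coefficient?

|Γ| = (S − 1)/(S + 1) = (12 − 1)/(12 + 1) = 11/13

|Γ| ≈ 0.846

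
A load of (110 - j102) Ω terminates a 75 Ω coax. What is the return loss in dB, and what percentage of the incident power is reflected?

RL ≈ 5.84 dB; 26.1% of incident power reflected

Γ = (35 − j102)/(185 − j102), |Γ| = 0.51
RL = −20·log₁₀(0.51) = 5.84 dB
P_refl/P_inc = |Γ|² = 0.261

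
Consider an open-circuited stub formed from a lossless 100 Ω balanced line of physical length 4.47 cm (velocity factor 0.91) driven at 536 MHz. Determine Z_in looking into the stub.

λ = v/f = 0.91·c / 536 MHz = 0.509 m
βl = 2π·l/λ = 2π × 0.0878 = 31.6°
tan(βl) = 0.615
For an open-circuited stub, Z_in = −jZ_0·cot(βl) = −jZ_0/tan(βl)

Z_in ≈ −j163 Ω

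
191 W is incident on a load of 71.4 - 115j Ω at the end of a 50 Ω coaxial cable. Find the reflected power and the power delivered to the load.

P_reflected ≈ 93.5 W; P_delivered ≈ 97.5 W

|Γ| = |(21.4 − j115)/(121.4 − j115)| = 0.7
|Γ|² = 0.489
P_refl = |Γ|²·P_inc = 93.5 W, P_del = (1 − |Γ|²)·P_inc = 97.5 W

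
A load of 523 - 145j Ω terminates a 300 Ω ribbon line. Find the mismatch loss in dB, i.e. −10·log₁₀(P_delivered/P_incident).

mismatch loss ≈ 0.464 dB

Γ = (223 − j145)/(823 − j145), |Γ| = 0.318
|Γ|² = 0.101, so P_del/P_inc = 1 − |Γ|² = 0.899
ML = −10·log₁₀(1 − |Γ|²)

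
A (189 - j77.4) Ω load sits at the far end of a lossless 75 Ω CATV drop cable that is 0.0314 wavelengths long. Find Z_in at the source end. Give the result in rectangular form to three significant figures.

Z_in ≈ 115 − j99.8 Ω

βl = 2π × 0.0314 = 11.3°
tan(βl) = tan(11.3°) = 0.2
Z_in = Z_0·(Z_L + jZ_0·tanβl)/(Z_0 + jZ_L·tanβl)
     = 75·(189 − j62.4)/(90.5 + j37.8)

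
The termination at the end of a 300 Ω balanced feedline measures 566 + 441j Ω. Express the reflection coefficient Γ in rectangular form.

Γ = (Z_L − Z_0)/(Z_L + Z_0) = (266 + j441)/(866 + j441)

Γ ≈ 0.45 + j0.28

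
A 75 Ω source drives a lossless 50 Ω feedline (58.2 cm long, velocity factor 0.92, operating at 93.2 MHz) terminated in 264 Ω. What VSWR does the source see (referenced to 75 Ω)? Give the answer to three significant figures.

VSWR ≈ 7.45

λ = v/f = 0.92·c / 93.2 MHz = 2.96 m
βl = 2π·l/λ = 2π × 0.197 = 70.8°
tan(βl) = 2.86
Z_in = Z_0·(Z_L + jZ_0·tanβl)/(Z_0 + jZ_L·tanβl) = 10.6 − j16.8 Ω
Γ_s = (Z_in − Z_s)/(Z_in + Z_s) = (-64.4 − j16.8)/(85.6 − j16.8), |Γ_s| = 0.763
VSWR = (1 + |Γ_s|)/(1 − |Γ_s|)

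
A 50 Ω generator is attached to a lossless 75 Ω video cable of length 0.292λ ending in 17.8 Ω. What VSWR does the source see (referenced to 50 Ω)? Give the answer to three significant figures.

βl = 2π × 0.292 = 105°
tan(βl) = -3.7
Z_in = Z_0·(Z_L + jZ_0·tanβl)/(Z_0 + jZ_L·tanβl) = 148 − j148 Ω
Γ_s = (Z_in − Z_s)/(Z_in + Z_s) = (97.7 − j148)/(198 − j148), |Γ_s| = 0.718
VSWR = (1 + |Γ_s|)/(1 − |Γ_s|)

VSWR ≈ 6.09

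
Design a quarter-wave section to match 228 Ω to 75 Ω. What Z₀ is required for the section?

Z_qwt ≈ 131 Ω

Z_qwt = √(Z_0·R_L) = √(75 × 228) = √17100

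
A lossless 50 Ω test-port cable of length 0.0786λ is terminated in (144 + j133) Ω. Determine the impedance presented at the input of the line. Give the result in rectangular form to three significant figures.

βl = 2π × 0.0786 = 28.3°
tan(βl) = tan(28.3°) = 0.538
Z_in = Z_0·(Z_L + jZ_0·tanβl)/(Z_0 + jZ_L·tanβl)
     = 50·(144 + j160)/(-21.6 + j77.5)

Z_in ≈ 71.7 − j113 Ω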